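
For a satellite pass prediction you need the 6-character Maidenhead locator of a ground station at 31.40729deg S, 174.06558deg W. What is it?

AF28xo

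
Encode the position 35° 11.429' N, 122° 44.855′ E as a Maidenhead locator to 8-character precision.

PM15ie95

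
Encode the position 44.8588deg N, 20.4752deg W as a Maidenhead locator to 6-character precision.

Add 180° to longitude and 90° to latitude: 159.5248, 134.8588.
Field (20°×10°, letters A–R): lon ⌊159.5248/20⌋ = 7 → H; lat ⌊134.8588/10⌋ = 13 → N.
Square (2°×1°, digits 0–9): lon ⌊19.5248/2⌋ = 9; lat ⌊4.8588/1⌋ = 4.
Subsquare (5′×2.5′, letters a–x): lon ⌊1.5248/0.0833333⌋ = 18 → s; lat ⌊0.8588/0.0416667⌋ = 20 → u.

HN94su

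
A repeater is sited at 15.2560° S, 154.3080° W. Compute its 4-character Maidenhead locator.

BH24

Add 180° to longitude and 90° to latitude: 25.69, 74.74.
Field: lon ⌊25.69/20⌋ = 1 → B; lat ⌊74.74/10⌋ = 7 → H.
Square: lon ⌊5.69/2⌋ = 2; lat ⌊4.74/1⌋ = 4.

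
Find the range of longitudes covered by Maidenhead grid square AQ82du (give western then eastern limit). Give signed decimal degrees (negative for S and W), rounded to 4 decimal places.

-163.7500, -163.6667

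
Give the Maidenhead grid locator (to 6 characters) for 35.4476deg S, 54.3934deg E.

Shift to the Maidenhead origin (180°W, 90°S): lon 234.3934, lat 54.5524.
Field: lon ⌊234.3934/20⌋ = 11 → L; lat ⌊54.5524/10⌋ = 5 → F.
Square: lon ⌊14.3934/2⌋ = 7; lat ⌊4.5524/1⌋ = 4.
Subsquare: lon ⌊0.3934/0.0833333⌋ = 4 → e; lat ⌊0.5524/0.0416667⌋ = 13 → n.

LF74en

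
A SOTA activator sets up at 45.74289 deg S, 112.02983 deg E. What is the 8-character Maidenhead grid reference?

OE64ag31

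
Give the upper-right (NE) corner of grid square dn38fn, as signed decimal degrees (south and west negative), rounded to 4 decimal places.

Field D=3, N=13: +3·20° lon, +13·10° lat → SW at lon -120°, lat 40°.
Square 3, 8: +3·2° lon, +8·1° lat → SW at lon -114°, lat 48°.
Subsquare f=5, n=13: +5·0.0833333° lon, +13·0.0416667° lat → SW at lon -113.583°, lat 48.5417°.
Cell spans 0.0833333° lon × 0.0416667° lat. NE corner is SW corner plus one full cell.
latitude 48.5833, longitude -113.5000.

48.5833, -113.5000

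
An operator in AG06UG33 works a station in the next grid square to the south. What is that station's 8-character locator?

AG06ug32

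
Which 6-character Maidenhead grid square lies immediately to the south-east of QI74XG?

QI84af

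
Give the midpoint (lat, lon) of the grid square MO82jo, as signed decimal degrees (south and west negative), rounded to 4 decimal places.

52.6042, 76.7917

Field M=12, O=14: +12·20° lon, +14·10° lat → SW at lon 60°, lat 50°.
Square 8, 2: +8·2° lon, +2·1° lat → SW at lon 76°, lat 52°.
Subsquare j=9, o=14: +9·0.0833333° lon, +14·0.0416667° lat → SW at lon 76.75°, lat 52.5833°.
Cell spans 0.0833333° lon × 0.0416667° lat. Centre is SW corner plus half of each.
latitude 52.6042, longitude 76.7917.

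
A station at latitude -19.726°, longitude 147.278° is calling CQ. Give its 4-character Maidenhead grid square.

Add 180° to longitude and 90° to latitude: 327.28, 70.27.
Field: lon ⌊327.28/20⌋ = 16 → Q; lat ⌊70.27/10⌋ = 7 → H.
Square: lon ⌊7.28/2⌋ = 3; lat ⌊0.27/1⌋ = 0.

QH30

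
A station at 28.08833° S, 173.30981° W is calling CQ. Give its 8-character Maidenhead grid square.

Shift to the Maidenhead origin (180°W, 90°S): lon 6.69019, lat 61.91167.
Field: 6.69019/20 → 0 → A, 61.91167/10 → 6 → G; chars AG.
Square: 6.69019/2 → 3, 1.91167/1 → 1; chars 31.
Subsquare: 0.69019/0.0833333 → 8 → i, 0.91167/0.0416667 → 21 → v; chars iv.
Extended square: 0.02352/0.00833333 → 2, 0.03667/0.00416667 → 8; chars 28.

AG31iv28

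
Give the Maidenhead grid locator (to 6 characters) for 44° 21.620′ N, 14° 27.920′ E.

JN74fi

Shift to the Maidenhead origin (180°W, 90°S): lon 194.4653, lat 134.3603.
Field: 194.4653/20 → 9 → J, 134.3603/10 → 13 → N; chars JN.
Square: 14.4653/2 → 7, 4.3603/1 → 4; chars 74.
Subsquare: 0.4653/0.0833333 → 5 → f, 0.3603/0.0416667 → 8 → i; chars fi.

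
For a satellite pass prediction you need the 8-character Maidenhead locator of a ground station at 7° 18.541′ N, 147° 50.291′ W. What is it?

BJ67bh94

Offset from 180°W / 90°S: lon 32.16182°, lat 97.30902°.
Field (20°×10°, letters A–R): 32.16182/20 → 1 → B, 97.30902/10 → 9 → J; chars BJ.
Square (2°×1°, digits 0–9): 12.16182/2 → 6, 7.30902/1 → 7; chars 67.
Subsquare (5′×2.5′, letters a–x): 0.16182/0.0833333 → 1 → b, 0.30902/0.0416667 → 7 → h; chars bh.
Extended square (30″×15″, digits 0–9): 0.07848/0.00833333 → 9, 0.01735/0.00416667 → 4; chars 94.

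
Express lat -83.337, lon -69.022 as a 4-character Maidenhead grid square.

Offset from 180°W / 90°S: lon 110.98°, lat 6.66°.
Field: 110.98/20 → 5 → F, 6.66/10 → 0 → A; chars FA.
Square: 10.98/2 → 5, 6.66/1 → 6; chars 56.

FA56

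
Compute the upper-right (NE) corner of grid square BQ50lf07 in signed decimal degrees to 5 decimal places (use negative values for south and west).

70.24167, -149.07500

Field B=1, Q=16: +1·20° lon, +16·10° lat → SW at lon -160°, lat 70°.
Square 5, 0: +5·2° lon, +0·1° lat → SW at lon -150°, lat 70°.
Subsquare l=11, f=5: +11·0.0833333° lon, +5·0.0416667° lat → SW at lon -149.083°, lat 70.2083°.
Extended square 0, 7: +0·0.00833333° lon, +7·0.00416667° lat → SW at lon -149.083°, lat 70.2375°.
Cell spans 0.00833333° lon × 0.00416667° lat. NE corner is SW corner plus one full cell.
latitude 70.24167, longitude -149.07500.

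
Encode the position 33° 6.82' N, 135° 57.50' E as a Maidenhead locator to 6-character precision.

Offset from 180°W / 90°S: lon 315.9583°, lat 123.1137°.
Field (20°×10°, letters A–R): 315.9583/20 → 15 → P, 123.1137/10 → 12 → M; chars PM.
Square (2°×1°, digits 0–9): 15.9583/2 → 7, 3.1137/1 → 3; chars 73.
Subsquare (5′×2.5′, letters a–x): 1.9583/0.0833333 → 23 → x, 0.1137/0.0416667 → 2 → c; chars xc.

PM73xc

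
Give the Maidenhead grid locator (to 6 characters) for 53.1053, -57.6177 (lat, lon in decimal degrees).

GO13ec

Add 180° to longitude and 90° to latitude: 122.3823, 143.1053.
Field: 122.3823/20 → 6 → G, 143.1053/10 → 14 → O; chars GO.
Square: 2.3823/2 → 1, 3.1053/1 → 3; chars 13.
Subsquare: 0.3823/0.0833333 → 4 → e, 0.1053/0.0416667 → 2 → c; chars ec.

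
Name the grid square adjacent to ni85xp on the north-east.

NI95aq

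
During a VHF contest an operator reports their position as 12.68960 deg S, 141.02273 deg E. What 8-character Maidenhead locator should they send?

QH07mh24

Add 180° to longitude and 90° to latitude: 321.02273, 77.31040.
Field (20°×10°, letters A–R): lon ⌊321.02273/20⌋ = 16 → Q; lat ⌊77.31040/10⌋ = 7 → H.
Square (2°×1°, digits 0–9): lon ⌊1.02273/2⌋ = 0; lat ⌊7.31040/1⌋ = 7.
Subsquare (5′×2.5′, letters a–x): lon ⌊1.02273/0.0833333⌋ = 12 → m; lat ⌊0.31040/0.0416667⌋ = 7 → h.
Extended square (30″×15″, digits 0–9): lon ⌊0.02273/0.00833333⌋ = 2; lat ⌊0.01873/0.00416667⌋ = 4.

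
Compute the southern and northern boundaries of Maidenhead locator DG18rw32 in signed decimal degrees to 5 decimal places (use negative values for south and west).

-21.07500, -21.07083

Field D=3, G=6: +3·20° lon, +6·10° lat → SW at lon -120°, lat -30°.
Square 1, 8: +1·2° lon, +8·1° lat → SW at lon -118°, lat -22°.
Subsquare r=17, w=22: +17·0.0833333° lon, +22·0.0416667° lat → SW at lon -116.583°, lat -21.0833°.
Extended square 3, 2: +3·0.00833333° lon, +2·0.00416667° lat → SW at lon -116.558°, lat -21.075°.
Cell spans 0.00833333° lon × 0.00416667° lat.
south -21.07500, north -21.07083.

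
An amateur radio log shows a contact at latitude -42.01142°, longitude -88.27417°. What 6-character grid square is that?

Shift to the Maidenhead origin (180°W, 90°S): lon 91.7258, lat 47.9886.
Field (20°×10°, letters A–R): lon ⌊91.7258/20⌋ = 4 → E; lat ⌊47.9886/10⌋ = 4 → E.
Square (2°×1°, digits 0–9): lon ⌊11.7258/2⌋ = 5; lat ⌊7.9886/1⌋ = 7.
Subsquare (5′×2.5′, letters a–x): lon ⌊1.7258/0.0833333⌋ = 20 → u; lat ⌊0.9886/0.0416667⌋ = 23 → x.

EE57ux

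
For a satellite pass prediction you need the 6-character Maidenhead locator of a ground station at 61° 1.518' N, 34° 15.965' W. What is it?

HP21ua

Shift to the Maidenhead origin (180°W, 90°S): lon 145.7339, lat 151.0253.
Field: 145.7339/20 → 7 → H, 151.0253/10 → 15 → P; chars HP.
Square: 5.7339/2 → 2, 1.0253/1 → 1; chars 21.
Subsquare: 1.7339/0.0833333 → 20 → u, 0.0253/0.0416667 → 0 → a; chars ua.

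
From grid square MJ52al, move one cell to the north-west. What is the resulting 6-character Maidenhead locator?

Longitude subsquare a = 0; −1 → -1, wraps to 23 = x, carry into square.
Longitude square 5; −1 → 4.
Latitude subsquare l = 11; +1 → 12 = m.

MJ42xm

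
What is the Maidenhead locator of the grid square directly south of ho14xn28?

HO14xn27

Latitude extended square 8; −1 → 7.
The longitude characters are unchanged.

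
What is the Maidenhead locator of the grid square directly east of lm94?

Longitude square 9; +1 → 10, wraps to 0, carry into field.
Longitude field L = 11; +1 → 12 = M.
The latitude characters are unchanged.

MM04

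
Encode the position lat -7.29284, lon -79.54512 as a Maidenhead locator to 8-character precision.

Add 180° to longitude and 90° to latitude: 100.45488, 82.70716.
Field: 100.45488/20 → 5 → F, 82.70716/10 → 8 → I; chars FI.
Square: 0.45488/2 → 0, 2.70716/1 → 2; chars 02.
Subsquare: 0.45488/0.0833333 → 5 → f, 0.70716/0.0416667 → 16 → q; chars fq.
Extended square: 0.03821/0.00833333 → 4, 0.04049/0.00416667 → 9; chars 49.

FI02fq49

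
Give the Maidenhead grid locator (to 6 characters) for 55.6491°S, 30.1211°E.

Shift to the Maidenhead origin (180°W, 90°S): lon 210.1211, lat 34.3509.
Field: 210.1211/20 → 10 → K, 34.3509/10 → 3 → D; chars KD.
Square: 10.1211/2 → 5, 4.3509/1 → 4; chars 54.
Subsquare: 0.1211/0.0833333 → 1 → b, 0.3509/0.0416667 → 8 → i; chars bi.

KD54bi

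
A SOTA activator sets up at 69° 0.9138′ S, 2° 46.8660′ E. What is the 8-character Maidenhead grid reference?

JC10jx36

Add 180° to longitude and 90° to latitude: 182.78110, 20.98477.
Field: 182.78110/20 → 9 → J, 20.98477/10 → 2 → C; chars JC.
Square: 2.78110/2 → 1, 0.98477/1 → 0; chars 10.
Subsquare: 0.78110/0.0833333 → 9 → j, 0.98477/0.0416667 → 23 → x; chars jx.
Extended square: 0.03110/0.00833333 → 3, 0.02644/0.00416667 → 6; chars 36.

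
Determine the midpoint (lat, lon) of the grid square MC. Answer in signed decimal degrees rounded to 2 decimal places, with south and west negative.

-65.00, 70.00

Field M=12, C=2: +12·20° lon, +2·10° lat → SW at lon 60°, lat -70°.
Cell spans 20° lon × 10° lat. Centre is SW corner plus half of each.
latitude -65.00, longitude 70.00.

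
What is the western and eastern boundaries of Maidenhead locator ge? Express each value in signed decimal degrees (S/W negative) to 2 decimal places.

Field G=6, E=4: +6·20° lon, +4·10° lat → SW at lon -60°, lat -50°.
Cell spans 20° lon × 10° lat.
west -60.00, east -40.00.

-60.00, -40.00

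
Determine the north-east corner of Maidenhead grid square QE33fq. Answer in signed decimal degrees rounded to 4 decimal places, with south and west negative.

Field Q=16, E=4: +16·20° lon, +4·10° lat → SW at lon 140°, lat -50°.
Square 3, 3: +3·2° lon, +3·1° lat → SW at lon 146°, lat -47°.
Subsquare f=5, q=16: +5·0.0833333° lon, +16·0.0416667° lat → SW at lon 146.417°, lat -46.3333°.
Cell spans 0.0833333° lon × 0.0416667° lat. NE corner is SW corner plus one full cell.
latitude -46.2917, longitude 146.5000.

-46.2917, 146.5000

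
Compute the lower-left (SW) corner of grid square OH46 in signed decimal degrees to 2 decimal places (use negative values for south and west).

Field O=14, H=7: +14·20° lon, +7·10° lat → SW at lon 100°, lat -20°.
Square 4, 6: +4·2° lon, +6·1° lat → SW at lon 108°, lat -14°.
latitude -14.00, longitude 108.00.

-14.00, 108.00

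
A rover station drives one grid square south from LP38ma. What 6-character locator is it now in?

LP37mx

Latitude subsquare a = 0; −1 → -1, wraps to 23 = x, carry into square.
Latitude square 8; −1 → 7.
The longitude characters are unchanged.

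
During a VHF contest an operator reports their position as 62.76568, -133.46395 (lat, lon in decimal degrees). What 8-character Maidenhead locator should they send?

Add 180° to longitude and 90° to latitude: 46.53605, 152.76568.
Field (20°×10°, letters A–R): lon ⌊46.53605/20⌋ = 2 → C; lat ⌊152.76568/10⌋ = 15 → P.
Square (2°×1°, digits 0–9): lon ⌊6.53605/2⌋ = 3; lat ⌊2.76568/1⌋ = 2.
Subsquare (5′×2.5′, letters a–x): lon ⌊0.53605/0.0833333⌋ = 6 → g; lat ⌊0.76568/0.0416667⌋ = 18 → s.
Extended square (30″×15″, digits 0–9): lon ⌊0.03605/0.00833333⌋ = 4; lat ⌊0.01568/0.00416667⌋ = 3.

CP32gs43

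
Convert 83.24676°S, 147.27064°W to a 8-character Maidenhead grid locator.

BA66is70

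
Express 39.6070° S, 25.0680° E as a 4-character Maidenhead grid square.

Offset from 180°W / 90°S: lon 205.07°, lat 50.39°.
Field: 205.07/20 → 10 → K, 50.39/10 → 5 → F; chars KF.
Square: 5.07/2 → 2, 0.39/1 → 0; chars 20.

KF20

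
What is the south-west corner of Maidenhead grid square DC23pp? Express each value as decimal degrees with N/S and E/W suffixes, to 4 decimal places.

Field D=3, C=2: +3·20° lon, +2·10° lat → SW at lon -120°, lat -70°.
Square 2, 3: +2·2° lon, +3·1° lat → SW at lon -116°, lat -67°.
Subsquare p=15, p=15: +15·0.0833333° lon, +15·0.0416667° lat → SW at lon -114.75°, lat -66.375°.
latitude 66.3750° S, longitude 114.7500° W.

66.3750° S, 114.7500° W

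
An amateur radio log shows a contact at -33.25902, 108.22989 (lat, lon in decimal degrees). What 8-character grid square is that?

OF46cr77

Shift to the Maidenhead origin (180°W, 90°S): lon 288.22989, lat 56.74098.
Field (20°×10°, letters A–R): 288.22989/20 → 14 → O, 56.74098/10 → 5 → F; chars OF.
Square (2°×1°, digits 0–9): 8.22989/2 → 4, 6.74098/1 → 6; chars 46.
Subsquare (5′×2.5′, letters a–x): 0.22989/0.0833333 → 2 → c, 0.74098/0.0416667 → 17 → r; chars cr.
Extended square (30″×15″, digits 0–9): 0.06322/0.00833333 → 7, 0.03265/0.00416667 → 7; chars 77.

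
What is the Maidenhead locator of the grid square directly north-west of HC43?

HC34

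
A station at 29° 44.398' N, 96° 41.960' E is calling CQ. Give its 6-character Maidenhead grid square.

Offset from 180°W / 90°S: lon 276.6993°, lat 119.7400°.
Field: 276.6993/20 → 13 → N, 119.7400/10 → 11 → L; chars NL.
Square: 16.6993/2 → 8, 9.7400/1 → 9; chars 89.
Subsquare: 0.6993/0.0833333 → 8 → i, 0.7400/0.0416667 → 17 → r; chars ir.

NL89ir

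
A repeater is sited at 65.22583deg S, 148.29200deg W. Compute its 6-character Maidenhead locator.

Shift to the Maidenhead origin (180°W, 90°S): lon 31.7080, lat 24.7742.
Field: 31.7080/20 → 1 → B, 24.7742/10 → 2 → C; chars BC.
Square: 11.7080/2 → 5, 4.7742/1 → 4; chars 54.
Subsquare: 1.7080/0.0833333 → 20 → u, 0.7742/0.0416667 → 18 → s; chars us.

BC54us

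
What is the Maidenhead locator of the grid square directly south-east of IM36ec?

IM36fb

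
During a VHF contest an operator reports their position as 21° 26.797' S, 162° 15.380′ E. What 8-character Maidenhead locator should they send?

RG18dn02

Add 180° to longitude and 90° to latitude: 342.25633, 68.55338.
Field: 342.25633/20 → 17 → R, 68.55338/10 → 6 → G; chars RG.
Square: 2.25633/2 → 1, 8.55338/1 → 8; chars 18.
Subsquare: 0.25633/0.0833333 → 3 → d, 0.55338/0.0416667 → 13 → n; chars dn.
Extended square: 0.00633/0.00833333 → 0, 0.01172/0.00416667 → 2; chars 02.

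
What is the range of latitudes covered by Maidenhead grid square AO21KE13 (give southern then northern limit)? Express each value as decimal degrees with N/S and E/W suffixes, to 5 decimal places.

51.17917° N, 51.18333° N

Field A=0, O=14: +0·20° lon, +14·10° lat → SW at lon -180°, lat 50°.
Square 2, 1: +2·2° lon, +1·1° lat → SW at lon -176°, lat 51°.
Subsquare k=10, e=4: +10·0.0833333° lon, +4·0.0416667° lat → SW at lon -175.167°, lat 51.1667°.
Extended square 1, 3: +1·0.00833333° lon, +3·0.00416667° lat → SW at lon -175.158°, lat 51.1792°.
Cell spans 0.00833333° lon × 0.00416667° lat.
south 51.17917° N, north 51.18333° N.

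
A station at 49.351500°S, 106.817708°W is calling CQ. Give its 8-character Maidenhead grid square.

DE60op15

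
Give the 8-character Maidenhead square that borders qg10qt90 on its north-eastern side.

QG10rt01

Longitude extended square 9; +1 → 10, wraps to 0, carry into subsquare.
Longitude subsquare q = 16; +1 → 17 = r.
Latitude extended square 0; +1 → 1.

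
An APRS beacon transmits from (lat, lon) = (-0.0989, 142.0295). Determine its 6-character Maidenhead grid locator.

QI19av

Shift to the Maidenhead origin (180°W, 90°S): lon 322.0295, lat 89.9011.
Field: lon ⌊322.0295/20⌋ = 16 → Q; lat ⌊89.9011/10⌋ = 8 → I.
Square: lon ⌊2.0295/2⌋ = 1; lat ⌊9.9011/1⌋ = 9.
Subsquare: lon ⌊0.0295/0.0833333⌋ = 0 → a; lat ⌊0.9011/0.0416667⌋ = 21 → v.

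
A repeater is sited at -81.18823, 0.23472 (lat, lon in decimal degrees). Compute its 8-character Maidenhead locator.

JA08ct84

Offset from 180°W / 90°S: lon 180.23472°, lat 8.81177°.
Field: lon ⌊180.23472/20⌋ = 9 → J; lat ⌊8.81177/10⌋ = 0 → A.
Square: lon ⌊0.23472/2⌋ = 0; lat ⌊8.81177/1⌋ = 8.
Subsquare: lon ⌊0.23472/0.0833333⌋ = 2 → c; lat ⌊0.81177/0.0416667⌋ = 19 → t.
Extended square: lon ⌊0.06805/0.00833333⌋ = 8; lat ⌊0.02010/0.00416667⌋ = 4.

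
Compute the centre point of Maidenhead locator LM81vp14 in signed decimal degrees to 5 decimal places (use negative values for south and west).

31.64375, 57.76250

Field L=11, M=12: +11·20° lon, +12·10° lat → SW at lon 40°, lat 30°.
Square 8, 1: +8·2° lon, +1·1° lat → SW at lon 56°, lat 31°.
Subsquare v=21, p=15: +21·0.0833333° lon, +15·0.0416667° lat → SW at lon 57.75°, lat 31.625°.
Extended square 1, 4: +1·0.00833333° lon, +4·0.00416667° lat → SW at lon 57.7583°, lat 31.6417°.
Cell spans 0.00833333° lon × 0.00416667° lat. Centre is SW corner plus half of each.
latitude 31.64375, longitude 57.76250.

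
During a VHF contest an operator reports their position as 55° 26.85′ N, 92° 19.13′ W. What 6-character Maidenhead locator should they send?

Shift to the Maidenhead origin (180°W, 90°S): lon 87.6812, lat 145.4475.
Field: 87.6812/20 → 4 → E, 145.4475/10 → 14 → O; chars EO.
Square: 7.6812/2 → 3, 5.4475/1 → 5; chars 35.
Subsquare: 1.6812/0.0833333 → 20 → u, 0.4475/0.0416667 → 10 → k; chars uk.

EO35uk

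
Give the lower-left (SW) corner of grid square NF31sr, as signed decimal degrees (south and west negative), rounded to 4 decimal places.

-38.2917, 87.5000

Field N=13, F=5: +13·20° lon, +5·10° lat → SW at lon 80°, lat -40°.
Square 3, 1: +3·2° lon, +1·1° lat → SW at lon 86°, lat -39°.
Subsquare s=18, r=17: +18·0.0833333° lon, +17·0.0416667° lat → SW at lon 87.5°, lat -38.2917°.
latitude -38.2917, longitude 87.5000.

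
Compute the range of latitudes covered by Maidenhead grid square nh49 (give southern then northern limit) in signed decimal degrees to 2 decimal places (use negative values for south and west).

Field N=13, H=7: +13·20° lon, +7·10° lat → SW at lon 80°, lat -20°.
Square 4, 9: +4·2° lon, +9·1° lat → SW at lon 88°, lat -11°.
Cell spans 2° lon × 1° lat.
south -11.00, north -10.00.

-11.00, -10.00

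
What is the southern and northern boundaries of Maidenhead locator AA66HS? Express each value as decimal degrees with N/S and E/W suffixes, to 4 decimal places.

Field A=0, A=0: +0·20° lon, +0·10° lat → SW at lon -180°, lat -90°.
Square 6, 6: +6·2° lon, +6·1° lat → SW at lon -168°, lat -84°.
Subsquare h=7, s=18: +7·0.0833333° lon, +18·0.0416667° lat → SW at lon -167.417°, lat -83.25°.
Cell spans 0.0833333° lon × 0.0416667° lat.
south 83.2500° S, north 83.2083° S.

83.2500° S, 83.2083° S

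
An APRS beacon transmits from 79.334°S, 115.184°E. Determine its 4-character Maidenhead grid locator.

Shift to the Maidenhead origin (180°W, 90°S): lon 295.18, lat 10.67.
Field (20°×10°, letters A–R): lon ⌊295.18/20⌋ = 14 → O; lat ⌊10.67/10⌋ = 1 → B.
Square (2°×1°, digits 0–9): lon ⌊15.18/2⌋ = 7; lat ⌊0.67/1⌋ = 0.

OB70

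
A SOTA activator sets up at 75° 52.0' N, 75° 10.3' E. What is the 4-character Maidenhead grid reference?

MQ75

Shift to the Maidenhead origin (180°W, 90°S): lon 255.17, lat 165.87.
Field (20°×10°, letters A–R): 255.17/20 → 12 → M, 165.87/10 → 16 → Q; chars MQ.
Square (2°×1°, digits 0–9): 15.17/2 → 7, 5.87/1 → 5; chars 75.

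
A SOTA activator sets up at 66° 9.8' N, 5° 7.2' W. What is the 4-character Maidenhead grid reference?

Add 180° to longitude and 90° to latitude: 174.88, 156.16.
Field: 174.88/20 → 8 → I, 156.16/10 → 15 → P; chars IP.
Square: 14.88/2 → 7, 6.16/1 → 6; chars 76.

IP76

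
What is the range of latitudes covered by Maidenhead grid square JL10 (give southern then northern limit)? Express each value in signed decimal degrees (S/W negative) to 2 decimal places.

Field J=9, L=11: +9·20° lon, +11·10° lat → SW at lon 0°, lat 20°.
Square 1, 0: +1·2° lon, +0·1° lat → SW at lon 2°, lat 20°.
Cell spans 2° lon × 1° lat.
south 20.00, north 21.00.

20.00, 21.00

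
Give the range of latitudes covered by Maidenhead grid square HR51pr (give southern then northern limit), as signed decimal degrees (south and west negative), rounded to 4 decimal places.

81.7083, 81.7500

Field H=7, R=17: +7·20° lon, +17·10° lat → SW at lon -40°, lat 80°.
Square 5, 1: +5·2° lon, +1·1° lat → SW at lon -30°, lat 81°.
Subsquare p=15, r=17: +15·0.0833333° lon, +17·0.0416667° lat → SW at lon -28.75°, lat 81.7083°.
Cell spans 0.0833333° lon × 0.0416667° lat.
south 81.7083, north 81.7500.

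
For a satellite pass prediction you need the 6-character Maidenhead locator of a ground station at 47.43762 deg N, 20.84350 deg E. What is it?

Add 180° to longitude and 90° to latitude: 200.8435, 137.4376.
Field: 200.8435/20 → 10 → K, 137.4376/10 → 13 → N; chars KN.
Square: 0.8435/2 → 0, 7.4376/1 → 7; chars 07.
Subsquare: 0.8435/0.0833333 → 10 → k, 0.4376/0.0416667 → 10 → k; chars kk.

KN07kk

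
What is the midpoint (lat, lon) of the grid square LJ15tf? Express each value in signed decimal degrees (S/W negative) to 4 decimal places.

5.2292, 43.6250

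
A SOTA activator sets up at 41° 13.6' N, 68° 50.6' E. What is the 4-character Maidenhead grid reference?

MN41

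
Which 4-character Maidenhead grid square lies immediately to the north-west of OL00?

NL91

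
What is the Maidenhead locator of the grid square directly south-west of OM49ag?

Longitude subsquare a = 0; −1 → -1, wraps to 23 = x, carry into square.
Longitude square 4; −1 → 3.
Latitude subsquare g = 6; −1 → 5 = f.

OM39xf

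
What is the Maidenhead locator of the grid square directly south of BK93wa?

Latitude subsquare a = 0; −1 → -1, wraps to 23 = x, carry into square.
Latitude square 3; −1 → 2.
The longitude characters are unchanged.

BK92wx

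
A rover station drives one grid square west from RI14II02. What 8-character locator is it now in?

RI14hi92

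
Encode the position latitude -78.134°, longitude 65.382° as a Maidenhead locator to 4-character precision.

MB21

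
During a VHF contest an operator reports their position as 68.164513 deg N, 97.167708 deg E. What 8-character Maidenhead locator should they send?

Offset from 180°W / 90°S: lon 277.16771°, lat 158.16451°.
Field: lon ⌊277.16771/20⌋ = 13 → N; lat ⌊158.16451/10⌋ = 15 → P.
Square: lon ⌊17.16771/2⌋ = 8; lat ⌊8.16451/1⌋ = 8.
Subsquare: lon ⌊1.16771/0.0833333⌋ = 14 → o; lat ⌊0.16451/0.0416667⌋ = 3 → d.
Extended square: lon ⌊0.00104/0.00833333⌋ = 0; lat ⌊0.03951/0.00416667⌋ = 9.

NP88od09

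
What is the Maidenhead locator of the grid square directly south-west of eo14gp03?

Longitude extended square 0; −1 → -1, wraps to 9, carry into subsquare.
Longitude subsquare g = 6; −1 → 5 = f.
Latitude extended square 3; −1 → 2.

EO14fp92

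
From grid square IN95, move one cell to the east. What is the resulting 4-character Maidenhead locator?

Longitude square 9; +1 → 10, wraps to 0, carry into field.
Longitude field I = 8; +1 → 9 = J.
The latitude characters are unchanged.

JN05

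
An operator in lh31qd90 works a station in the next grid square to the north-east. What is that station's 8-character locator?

LH31rd01

Longitude extended square 9; +1 → 10, wraps to 0, carry into subsquare.
Longitude subsquare q = 16; +1 → 17 = r.
Latitude extended square 0; +1 → 1.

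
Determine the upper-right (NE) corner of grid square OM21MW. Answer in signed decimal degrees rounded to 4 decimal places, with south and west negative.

Field O=14, M=12: +14·20° lon, +12·10° lat → SW at lon 100°, lat 30°.
Square 2, 1: +2·2° lon, +1·1° lat → SW at lon 104°, lat 31°.
Subsquare m=12, w=22: +12·0.0833333° lon, +22·0.0416667° lat → SW at lon 105°, lat 31.9167°.
Cell spans 0.0833333° lon × 0.0416667° lat. NE corner is SW corner plus one full cell.
latitude 31.9583, longitude 105.0833.

31.9583, 105.0833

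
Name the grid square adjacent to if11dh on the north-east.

Longitude subsquare d = 3; +1 → 4 = e.
Latitude subsquare h = 7; +1 → 8 = i.

IF11ei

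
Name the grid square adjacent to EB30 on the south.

EA39

Latitude square 0; −1 → -1, wraps to 9, carry into field.
Latitude field B = 1; −1 → 0 = A.
The longitude characters are unchanged.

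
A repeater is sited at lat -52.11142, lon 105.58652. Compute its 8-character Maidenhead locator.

Add 180° to longitude and 90° to latitude: 285.58652, 37.88858.
Field: 285.58652/20 → 14 → O, 37.88858/10 → 3 → D; chars OD.
Square: 5.58652/2 → 2, 7.88858/1 → 7; chars 27.
Subsquare: 1.58652/0.0833333 → 19 → t, 0.88858/0.0416667 → 21 → v; chars tv.
Extended square: 0.00319/0.00833333 → 0, 0.01358/0.00416667 → 3; chars 03.

OD27tv03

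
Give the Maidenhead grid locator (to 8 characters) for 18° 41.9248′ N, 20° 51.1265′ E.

Shift to the Maidenhead origin (180°W, 90°S): lon 200.85211, lat 108.69875.
Field: 200.85211/20 → 10 → K, 108.69875/10 → 10 → K; chars KK.
Square: 0.85211/2 → 0, 8.69875/1 → 8; chars 08.
Subsquare: 0.85211/0.0833333 → 10 → k, 0.69875/0.0416667 → 16 → q; chars kq.
Extended square: 0.01877/0.00833333 → 2, 0.03208/0.00416667 → 7; chars 27.

KK08kq27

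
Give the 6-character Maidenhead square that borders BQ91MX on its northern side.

Latitude subsquare x = 23; +1 → 24, wraps to 0 = a, carry into square.
Latitude square 1; +1 → 2.
The longitude characters are unchanged.

BQ92ma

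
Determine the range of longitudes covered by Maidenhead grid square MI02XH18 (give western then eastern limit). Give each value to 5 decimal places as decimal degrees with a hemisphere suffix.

61.92500° E, 61.93333° E

Field M=12, I=8: +12·20° lon, +8·10° lat → SW at lon 60°, lat -10°.
Square 0, 2: +0·2° lon, +2·1° lat → SW at lon 60°, lat -8°.
Subsquare x=23, h=7: +23·0.0833333° lon, +7·0.0416667° lat → SW at lon 61.9167°, lat -7.70833°.
Extended square 1, 8: +1·0.00833333° lon, +8·0.00416667° lat → SW at lon 61.925°, lat -7.675°.
Cell spans 0.00833333° lon × 0.00416667° lat.
west 61.92500° E, east 61.93333° E.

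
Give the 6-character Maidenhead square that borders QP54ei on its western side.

QP54di

Longitude subsquare e = 4; −1 → 3 = d.
The latitude characters are unchanged.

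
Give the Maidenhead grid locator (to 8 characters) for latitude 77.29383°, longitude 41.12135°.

LQ07nh40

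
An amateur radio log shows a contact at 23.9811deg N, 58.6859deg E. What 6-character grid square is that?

Offset from 180°W / 90°S: lon 238.6859°, lat 113.9811°.
Field (20°×10°, letters A–R): 238.6859/20 → 11 → L, 113.9811/10 → 11 → L; chars LL.
Square (2°×1°, digits 0–9): 18.6859/2 → 9, 3.9811/1 → 3; chars 93.
Subsquare (5′×2.5′, letters a–x): 0.6859/0.0833333 → 8 → i, 0.9811/0.0416667 → 23 → x; chars ix.

LL93ix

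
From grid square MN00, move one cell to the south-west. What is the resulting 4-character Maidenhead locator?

LM99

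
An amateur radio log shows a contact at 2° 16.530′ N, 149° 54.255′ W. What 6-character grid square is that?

BJ52bg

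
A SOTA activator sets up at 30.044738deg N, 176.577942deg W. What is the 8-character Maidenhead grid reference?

AM10rb00

Offset from 180°W / 90°S: lon 3.42206°, lat 120.04474°.
Field: 3.42206/20 → 0 → A, 120.04474/10 → 12 → M; chars AM.
Square: 3.42206/2 → 1, 0.04474/1 → 0; chars 10.
Subsquare: 1.42206/0.0833333 → 17 → r, 0.04474/0.0416667 → 1 → b; chars rb.
Extended square: 0.00539/0.00833333 → 0, 0.00307/0.00416667 → 0; chars 00.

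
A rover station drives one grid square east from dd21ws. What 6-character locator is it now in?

Longitude subsquare w = 22; +1 → 23 = x.
The latitude characters are unchanged.

DD21xs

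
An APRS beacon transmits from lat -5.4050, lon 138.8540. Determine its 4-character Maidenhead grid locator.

PI94

Shift to the Maidenhead origin (180°W, 90°S): lon 318.85, lat 84.59.
Field (20°×10°, letters A–R): 318.85/20 → 15 → P, 84.59/10 → 8 → I; chars PI.
Square (2°×1°, digits 0–9): 18.85/2 → 9, 4.59/1 → 4; chars 94.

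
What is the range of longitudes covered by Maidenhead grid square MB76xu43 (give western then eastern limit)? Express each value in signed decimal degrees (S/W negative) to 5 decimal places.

Field M=12, B=1: +12·20° lon, +1·10° lat → SW at lon 60°, lat -80°.
Square 7, 6: +7·2° lon, +6·1° lat → SW at lon 74°, lat -74°.
Subsquare x=23, u=20: +23·0.0833333° lon, +20·0.0416667° lat → SW at lon 75.9167°, lat -73.1667°.
Extended square 4, 3: +4·0.00833333° lon, +3·0.00416667° lat → SW at lon 75.95°, lat -73.1542°.
Cell spans 0.00833333° lon × 0.00416667° lat.
west 75.95000, east 75.95833.

75.95000, 75.95833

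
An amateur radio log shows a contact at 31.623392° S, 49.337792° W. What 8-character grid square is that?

Add 180° to longitude and 90° to latitude: 130.66221, 58.37661.
Field (20°×10°, letters A–R): 130.66221/20 → 6 → G, 58.37661/10 → 5 → F; chars GF.
Square (2°×1°, digits 0–9): 10.66221/2 → 5, 8.37661/1 → 8; chars 58.
Subsquare (5′×2.5′, letters a–x): 0.66221/0.0833333 → 7 → h, 0.37661/0.0416667 → 9 → j; chars hj.
Extended square (30″×15″, digits 0–9): 0.07887/0.00833333 → 9, 0.00161/0.00416667 → 0; chars 90.

GF58hj90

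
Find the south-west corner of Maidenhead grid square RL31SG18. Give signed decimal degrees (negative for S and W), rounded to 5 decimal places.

21.28333, 167.50833

Field R=17, L=11: +17·20° lon, +11·10° lat → SW at lon 160°, lat 20°.
Square 3, 1: +3·2° lon, +1·1° lat → SW at lon 166°, lat 21°.
Subsquare s=18, g=6: +18·0.0833333° lon, +6·0.0416667° lat → SW at lon 167.5°, lat 21.25°.
Extended square 1, 8: +1·0.00833333° lon, +8·0.00416667° lat → SW at lon 167.508°, lat 21.2833°.
latitude 21.28333, longitude 167.50833.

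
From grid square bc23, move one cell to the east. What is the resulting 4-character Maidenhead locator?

BC33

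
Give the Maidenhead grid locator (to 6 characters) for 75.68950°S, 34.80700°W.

Offset from 180°W / 90°S: lon 145.1930°, lat 14.3105°.
Field (20°×10°, letters A–R): lon ⌊145.1930/20⌋ = 7 → H; lat ⌊14.3105/10⌋ = 1 → B.
Square (2°×1°, digits 0–9): lon ⌊5.1930/2⌋ = 2; lat ⌊4.3105/1⌋ = 4.
Subsquare (5′×2.5′, letters a–x): lon ⌊1.1930/0.0833333⌋ = 14 → o; lat ⌊0.3105/0.0416667⌋ = 7 → h.

HB24oh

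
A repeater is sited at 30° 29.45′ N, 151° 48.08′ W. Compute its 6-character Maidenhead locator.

Shift to the Maidenhead origin (180°W, 90°S): lon 28.1987, lat 120.4908.
Field: 28.1987/20 → 1 → B, 120.4908/10 → 12 → M; chars BM.
Square: 8.1987/2 → 4, 0.4908/1 → 0; chars 40.
Subsquare: 0.1987/0.0833333 → 2 → c, 0.4908/0.0416667 → 11 → l; chars cl.

BM40cl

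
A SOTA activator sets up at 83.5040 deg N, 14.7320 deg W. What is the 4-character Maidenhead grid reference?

IR23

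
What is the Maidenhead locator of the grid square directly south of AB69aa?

Latitude subsquare a = 0; −1 → -1, wraps to 23 = x, carry into square.
Latitude square 9; −1 → 8.
The longitude characters are unchanged.

AB68ax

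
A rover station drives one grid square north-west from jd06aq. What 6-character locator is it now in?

ID96xr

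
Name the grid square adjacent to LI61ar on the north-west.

LI51xs

Longitude subsquare a = 0; −1 → -1, wraps to 23 = x, carry into square.
Longitude square 6; −1 → 5.
Latitude subsquare r = 17; +1 → 18 = s.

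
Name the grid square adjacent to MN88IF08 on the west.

MN88hf98

Longitude extended square 0; −1 → -1, wraps to 9, carry into subsquare.
Longitude subsquare i = 8; −1 → 7 = h.
The latitude characters are unchanged.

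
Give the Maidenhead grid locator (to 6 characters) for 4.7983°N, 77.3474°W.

Add 180° to longitude and 90° to latitude: 102.6526, 94.7983.
Field (20°×10°, letters A–R): lon ⌊102.6526/20⌋ = 5 → F; lat ⌊94.7983/10⌋ = 9 → J.
Square (2°×1°, digits 0–9): lon ⌊2.6526/2⌋ = 1; lat ⌊4.7983/1⌋ = 4.
Subsquare (5′×2.5′, letters a–x): lon ⌊0.6526/0.0833333⌋ = 7 → h; lat ⌊0.7983/0.0416667⌋ = 19 → t.

FJ14ht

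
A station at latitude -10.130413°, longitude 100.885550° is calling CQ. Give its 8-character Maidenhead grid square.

OH09ku68

Offset from 180°W / 90°S: lon 280.88555°, lat 79.86959°.
Field: 280.88555/20 → 14 → O, 79.86959/10 → 7 → H; chars OH.
Square: 0.88555/2 → 0, 9.86959/1 → 9; chars 09.
Subsquare: 0.88555/0.0833333 → 10 → k, 0.86959/0.0416667 → 20 → u; chars ku.
Extended square: 0.05222/0.00833333 → 6, 0.03625/0.00416667 → 8; chars 68.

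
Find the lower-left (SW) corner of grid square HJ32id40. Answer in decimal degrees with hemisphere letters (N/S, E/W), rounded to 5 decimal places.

2.12500° N, 33.30000° W

Field H=7, J=9: +7·20° lon, +9·10° lat → SW at lon -40°, lat 0°.
Square 3, 2: +3·2° lon, +2·1° lat → SW at lon -34°, lat 2°.
Subsquare i=8, d=3: +8·0.0833333° lon, +3·0.0416667° lat → SW at lon -33.3333°, lat 2.125°.
Extended square 4, 0: +4·0.00833333° lon, +0·0.00416667° lat → SW at lon -33.3°, lat 2.125°.
latitude 2.12500° N, longitude 33.30000° W.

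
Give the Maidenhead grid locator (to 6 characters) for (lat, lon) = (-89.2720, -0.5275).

IA90rr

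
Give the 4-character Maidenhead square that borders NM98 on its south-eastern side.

OM07

Longitude square 9; +1 → 10, wraps to 0, carry into field.
Longitude field N = 13; +1 → 14 = O.
Latitude square 8; −1 → 7.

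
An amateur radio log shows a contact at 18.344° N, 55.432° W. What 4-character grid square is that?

GK28

Offset from 180°W / 90°S: lon 124.57°, lat 108.34°.
Field: lon ⌊124.57/20⌋ = 6 → G; lat ⌊108.34/10⌋ = 10 → K.
Square: lon ⌊4.57/2⌋ = 2; lat ⌊8.34/1⌋ = 8.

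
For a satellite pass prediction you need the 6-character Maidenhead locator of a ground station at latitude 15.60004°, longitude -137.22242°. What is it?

CK15jo

Add 180° to longitude and 90° to latitude: 42.7776, 105.6000.
Field: 42.7776/20 → 2 → C, 105.6000/10 → 10 → K; chars CK.
Square: 2.7776/2 → 1, 5.6000/1 → 5; chars 15.
Subsquare: 0.7776/0.0833333 → 9 → j, 0.6000/0.0416667 → 14 → o; chars jo.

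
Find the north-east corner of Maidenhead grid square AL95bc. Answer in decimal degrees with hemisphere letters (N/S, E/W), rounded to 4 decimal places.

25.1250° N, 161.8333° W

Field A=0, L=11: +0·20° lon, +11·10° lat → SW at lon -180°, lat 20°.
Square 9, 5: +9·2° lon, +5·1° lat → SW at lon -162°, lat 25°.
Subsquare b=1, c=2: +1·0.0833333° lon, +2·0.0416667° lat → SW at lon -161.917°, lat 25.0833°.
Cell spans 0.0833333° lon × 0.0416667° lat. NE corner is SW corner plus one full cell.
latitude 25.1250° N, longitude 161.8333° W.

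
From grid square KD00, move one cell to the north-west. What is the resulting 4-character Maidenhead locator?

JD91

Longitude square 0; −1 → -1, wraps to 9, carry into field.
Longitude field K = 10; −1 → 9 = J.
Latitude square 0; +1 → 1.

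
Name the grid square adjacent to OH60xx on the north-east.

OH71aa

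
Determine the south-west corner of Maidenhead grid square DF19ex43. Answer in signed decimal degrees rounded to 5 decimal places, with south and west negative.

Field D=3, F=5: +3·20° lon, +5·10° lat → SW at lon -120°, lat -40°.
Square 1, 9: +1·2° lon, +9·1° lat → SW at lon -118°, lat -31°.
Subsquare e=4, x=23: +4·0.0833333° lon, +23·0.0416667° lat → SW at lon -117.667°, lat -30.0417°.
Extended square 4, 3: +4·0.00833333° lon, +3·0.00416667° lat → SW at lon -117.633°, lat -30.0292°.
latitude -30.02917, longitude -117.63333.

-30.02917, -117.63333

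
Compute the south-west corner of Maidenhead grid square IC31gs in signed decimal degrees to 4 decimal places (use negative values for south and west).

Field I=8, C=2: +8·20° lon, +2·10° lat → SW at lon -20°, lat -70°.
Square 3, 1: +3·2° lon, +1·1° lat → SW at lon -14°, lat -69°.
Subsquare g=6, s=18: +6·0.0833333° lon, +18·0.0416667° lat → SW at lon -13.5°, lat -68.25°.
latitude -68.2500, longitude -13.5000.

-68.2500, -13.5000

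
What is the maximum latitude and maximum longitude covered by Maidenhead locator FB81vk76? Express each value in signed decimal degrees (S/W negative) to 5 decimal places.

-78.55417, -62.18333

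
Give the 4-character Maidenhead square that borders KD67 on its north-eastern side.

Longitude square 6; +1 → 7.
Latitude square 7; +1 → 8.

KD78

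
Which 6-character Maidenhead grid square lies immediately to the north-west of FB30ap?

FB20xq

Longitude subsquare a = 0; −1 → -1, wraps to 23 = x, carry into square.
Longitude square 3; −1 → 2.
Latitude subsquare p = 15; +1 → 16 = q.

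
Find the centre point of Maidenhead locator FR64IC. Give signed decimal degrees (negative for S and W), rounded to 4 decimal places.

Field F=5, R=17: +5·20° lon, +17·10° lat → SW at lon -80°, lat 80°.
Square 6, 4: +6·2° lon, +4·1° lat → SW at lon -68°, lat 84°.
Subsquare i=8, c=2: +8·0.0833333° lon, +2·0.0416667° lat → SW at lon -67.3333°, lat 84.0833°.
Cell spans 0.0833333° lon × 0.0416667° lat. Centre is SW corner plus half of each.
latitude 84.1042, longitude -67.2917.

84.1042, -67.2917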